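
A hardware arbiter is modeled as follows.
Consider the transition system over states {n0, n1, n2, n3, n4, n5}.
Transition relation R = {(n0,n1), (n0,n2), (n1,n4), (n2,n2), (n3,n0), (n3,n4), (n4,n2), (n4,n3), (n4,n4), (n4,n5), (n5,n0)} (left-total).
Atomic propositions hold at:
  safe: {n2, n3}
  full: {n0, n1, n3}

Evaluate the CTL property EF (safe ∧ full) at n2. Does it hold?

No

Sat(safe ∧ full) = {n3}
EF (safe ∧ full): least fixpoint, start Z0 = {n3}, add states with some successor in Z. Z1 = {n3, n4}; Z2 = {n1, n3, n4}; Z3 = {n0, n1, n3, n4}; Z4 = {n0, n1, n3, n4, n5}; fixed.
Sat(EF (safe ∧ full)) = {n0, n1, n3, n4, n5}
n2 ∉ Sat(EF (safe ∧ full)) = {n0, n1, n3, n4, n5}, so the formula does not hold at n2.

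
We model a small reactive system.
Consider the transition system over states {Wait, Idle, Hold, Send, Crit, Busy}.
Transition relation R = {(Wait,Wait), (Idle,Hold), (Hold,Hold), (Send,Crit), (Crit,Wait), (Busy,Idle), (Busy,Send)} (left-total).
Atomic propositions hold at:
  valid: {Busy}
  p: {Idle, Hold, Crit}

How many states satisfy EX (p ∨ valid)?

Sat(p ∨ valid) = {Idle, Hold, Crit, Busy}
Sat(EX (p ∨ valid)) = {s : some successor in {Idle, Hold, Crit, Busy}} = {Idle, Hold, Send, Busy}
|Sat(EX (p ∨ valid))| = |{Idle, Hold, Send, Busy}| = 4.

4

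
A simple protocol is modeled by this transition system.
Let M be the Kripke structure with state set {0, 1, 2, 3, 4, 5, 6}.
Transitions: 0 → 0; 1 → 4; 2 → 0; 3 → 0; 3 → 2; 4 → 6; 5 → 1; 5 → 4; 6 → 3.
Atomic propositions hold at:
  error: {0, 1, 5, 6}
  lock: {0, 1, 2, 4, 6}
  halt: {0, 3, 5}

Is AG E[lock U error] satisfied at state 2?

E[lock U error]: least fixpoint, start Z0 = Sat(error) = {0, 1, 5, 6}, add states in Sat(lock) with some successor in Z. Z1 = {0, 1, 2, 4, 5, 6}; fixed.
Sat(E[lock U error]) = {0, 1, 2, 4, 5, 6}
AG E[lock U error]: greatest fixpoint, start Z0 = {0, 1, 2, 4, 5, 6}, keep only states in Sat with every successor in Z. Z1 = {0, 1, 2, 4, 5}; Z2 = {0, 1, 2, 5}; Z3 = {0, 2}; fixed.
Sat(AG E[lock U error]) = {0, 2}
2 ∈ Sat(AG E[lock U error]) = {0, 2}, so the formula holds at 2.

Yes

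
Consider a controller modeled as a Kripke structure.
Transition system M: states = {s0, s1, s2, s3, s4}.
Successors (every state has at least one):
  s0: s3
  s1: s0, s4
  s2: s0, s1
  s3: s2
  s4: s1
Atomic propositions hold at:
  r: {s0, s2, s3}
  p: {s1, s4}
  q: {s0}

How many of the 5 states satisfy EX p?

Sat(EX p) = {s : some successor in {s1, s4}} = {s1, s2, s4}
|Sat(EX p)| = |{s1, s2, s4}| = 3.

3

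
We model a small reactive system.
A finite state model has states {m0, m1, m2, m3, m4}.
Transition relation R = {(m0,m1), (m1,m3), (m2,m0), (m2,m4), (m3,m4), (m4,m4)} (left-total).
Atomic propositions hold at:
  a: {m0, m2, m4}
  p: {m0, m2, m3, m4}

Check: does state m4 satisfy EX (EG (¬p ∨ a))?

Sat(¬p) = {m1}
Sat(¬p ∨ a) = {m0, m1, m2, m4}
EG (¬p ∨ a): greatest fixpoint, start Z0 = {m0, m1, m2, m4}, keep only states in Sat with some successor in Z. Z1 = {m0, m2, m4}; Z2 = {m2, m4}; fixed.
Sat(EG (¬p ∨ a)) = {m2, m4}
Sat(EX (EG (¬p ∨ a))) = {s : some successor in {m2, m4}} = {m2, m3, m4}
m4 ∈ Sat(EX (EG (¬p ∨ a))) = {m2, m3, m4}, so the formula holds at m4.

Yes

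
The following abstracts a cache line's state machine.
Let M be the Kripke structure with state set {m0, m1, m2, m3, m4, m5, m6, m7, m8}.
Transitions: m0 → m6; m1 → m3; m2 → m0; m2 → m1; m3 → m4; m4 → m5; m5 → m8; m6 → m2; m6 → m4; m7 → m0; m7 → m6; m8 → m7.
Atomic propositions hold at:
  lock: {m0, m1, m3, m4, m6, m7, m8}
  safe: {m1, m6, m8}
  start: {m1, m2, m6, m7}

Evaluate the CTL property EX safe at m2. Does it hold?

Sat(EX safe) = {s : some successor in {m1, m6, m8}} = {m0, m2, m5, m7}
m2 ∈ Sat(EX safe) = {m0, m2, m5, m7}, so the formula holds at m2.

Yes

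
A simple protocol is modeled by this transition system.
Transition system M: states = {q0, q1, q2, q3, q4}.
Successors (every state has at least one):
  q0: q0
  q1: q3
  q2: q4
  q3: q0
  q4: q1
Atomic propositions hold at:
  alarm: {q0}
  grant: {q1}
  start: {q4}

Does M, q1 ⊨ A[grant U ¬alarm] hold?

Sat(¬alarm) = {q1, q2, q3, q4}
A[grant U ¬alarm]: least fixpoint, start Z0 = Sat(¬alarm) = {q1, q2, q3, q4}, add states in Sat(grant) with every successor in Z. Already a fixed point.
Sat(A[grant U ¬alarm]) = {q1, q2, q3, q4}
q1 ∈ Sat(A[grant U ¬alarm]) = {q1, q2, q3, q4}, so the formula holds at q1.

Yes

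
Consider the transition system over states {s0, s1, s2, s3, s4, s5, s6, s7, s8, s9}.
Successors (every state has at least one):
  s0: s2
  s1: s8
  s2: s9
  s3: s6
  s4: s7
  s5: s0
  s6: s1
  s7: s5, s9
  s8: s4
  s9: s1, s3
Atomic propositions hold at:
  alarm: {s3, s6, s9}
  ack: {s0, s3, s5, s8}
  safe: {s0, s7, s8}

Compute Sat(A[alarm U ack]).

{s0, s3, s5, s8}

A[alarm U ack]: least fixpoint, start Z0 = Sat(ack) = {s0, s3, s5, s8}, add states in Sat(alarm) with every successor in Z. Already a fixed point.
Sat(A[alarm U ack]) = {s0, s3, s5, s8}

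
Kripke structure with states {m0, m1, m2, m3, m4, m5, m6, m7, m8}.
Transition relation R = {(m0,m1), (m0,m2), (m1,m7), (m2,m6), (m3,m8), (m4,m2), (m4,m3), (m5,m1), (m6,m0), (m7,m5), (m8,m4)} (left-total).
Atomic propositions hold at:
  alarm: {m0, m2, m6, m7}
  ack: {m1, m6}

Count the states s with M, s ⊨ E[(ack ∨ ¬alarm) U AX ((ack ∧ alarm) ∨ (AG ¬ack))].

4

Sat(¬alarm) = {m1, m3, m4, m5, m8}
Sat(ack ∨ ¬alarm) = {m1, m3, m4, m5, m6, m8}
Sat(ack ∧ alarm) = {m6}
Sat(¬ack) = {m0, m2, m3, m4, m5, m7, m8}
AG ¬ack: greatest fixpoint, start Z0 = {m0, m2, m3, m4, m5, m7, m8}, keep only states in Sat with every successor in Z. Z1 = {m3, m4, m7, m8}; Z2 = {m3, m8}; Z3 = {m3}; Z4 = ∅; fixed.
Sat(AG ¬ack) = ∅
Sat((ack ∧ alarm) ∨ (AG ¬ack)) = {m6}
Sat(AX ((ack ∧ alarm) ∨ (AG ¬ack))) = {s : every successor in {m6}} = {m2}
E[(ack ∨ ¬alarm) U AX ((ack ∧ alarm) ∨ (AG ¬ack))]: least fixpoint, start Z0 = Sat(AX ((ack ∧ alarm) ∨ (AG ¬ack))) = {m2}, add states in Sat(ack ∨ ¬alarm) with some successor in Z. Z1 = {m2, m4}; Z2 = {m2, m4, m8}; Z3 = {m2, m3, m4, m8}; fixed.
Sat(E[(ack ∨ ¬alarm) U AX ((ack ∧ alarm) ∨ (AG ¬ack))]) = {m2, m3, m4, m8}
|Sat(E[(ack ∨ ¬alarm) U AX ((ack ∧ alarm) ∨ (AG ¬ack))])| = |{m2, m3, m4, m8}| = 4.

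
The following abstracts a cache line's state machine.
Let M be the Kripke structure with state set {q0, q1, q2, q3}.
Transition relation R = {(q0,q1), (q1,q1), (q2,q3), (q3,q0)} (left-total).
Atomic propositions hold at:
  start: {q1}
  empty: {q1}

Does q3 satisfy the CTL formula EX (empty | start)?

Sat(empty | start) = {q1}
Sat(EX (empty | start)) = {s : some successor in {q1}} = {q0, q1}
q3 ∉ Sat(EX (empty | start)) = {q0, q1}, so the formula does not hold at q3.

No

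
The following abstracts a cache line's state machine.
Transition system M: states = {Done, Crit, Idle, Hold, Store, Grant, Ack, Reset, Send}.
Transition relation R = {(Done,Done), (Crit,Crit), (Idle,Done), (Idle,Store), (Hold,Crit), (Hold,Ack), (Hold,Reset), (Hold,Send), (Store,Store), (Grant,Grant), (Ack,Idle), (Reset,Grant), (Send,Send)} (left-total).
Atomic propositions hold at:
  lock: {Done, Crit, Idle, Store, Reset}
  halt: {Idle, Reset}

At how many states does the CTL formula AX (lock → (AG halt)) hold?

3

AG halt: greatest fixpoint, start Z0 = {Idle, Reset}, keep only states in Sat with every successor in Z. Z1 = ∅; fixed.
Sat(AG halt) = ∅
Sat(lock → (AG halt)) = {Hold, Grant, Ack, Send}
Sat(AX (lock → (AG halt))) = {s : every successor in {Hold, Grant, Ack, Send}} = {Grant, Reset, Send}
|Sat(AX (lock → (AG halt)))| = |{Grant, Reset, Send}| = 3.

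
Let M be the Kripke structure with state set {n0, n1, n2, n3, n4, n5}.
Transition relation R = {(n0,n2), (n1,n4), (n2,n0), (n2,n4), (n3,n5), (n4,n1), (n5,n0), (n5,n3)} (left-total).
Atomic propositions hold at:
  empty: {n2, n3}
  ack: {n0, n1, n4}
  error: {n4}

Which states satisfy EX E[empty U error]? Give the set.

{n0, n1, n2}

E[empty U error]: least fixpoint, start Z0 = Sat(error) = {n4}, add states in Sat(empty) with some successor in Z. Z1 = {n2, n4}; fixed.
Sat(E[empty U error]) = {n2, n4}
Sat(EX E[empty U error]) = {s : some successor in {n2, n4}} = {n0, n1, n2}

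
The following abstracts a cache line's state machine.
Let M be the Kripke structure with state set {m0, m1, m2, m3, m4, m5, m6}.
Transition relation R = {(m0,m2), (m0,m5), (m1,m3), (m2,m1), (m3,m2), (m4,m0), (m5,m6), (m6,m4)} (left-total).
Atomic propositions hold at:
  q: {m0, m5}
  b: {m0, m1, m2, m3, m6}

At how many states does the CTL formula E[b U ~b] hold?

Sat(~b) = {m4, m5}
E[b U ~b]: least fixpoint, start Z0 = Sat(~b) = {m4, m5}, add states in Sat(b) with some successor in Z. Z1 = {m0, m4, m5, m6}; fixed.
Sat(E[b U ~b]) = {m0, m4, m5, m6}
|Sat(E[b U ~b])| = |{m0, m4, m5, m6}| = 4.

4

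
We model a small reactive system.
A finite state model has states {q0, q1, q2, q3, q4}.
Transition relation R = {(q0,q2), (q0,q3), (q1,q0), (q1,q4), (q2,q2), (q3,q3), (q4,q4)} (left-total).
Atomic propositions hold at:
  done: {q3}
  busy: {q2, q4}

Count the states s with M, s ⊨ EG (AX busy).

2

Sat(AX busy) = {s : every successor in {q2, q4}} = {q2, q4}
EG (AX busy): greatest fixpoint, start Z0 = {q2, q4}, keep only states in Sat with some successor in Z. Already a fixed point.
Sat(EG (AX busy)) = {q2, q4}
|Sat(EG (AX busy))| = |{q2, q4}| = 2.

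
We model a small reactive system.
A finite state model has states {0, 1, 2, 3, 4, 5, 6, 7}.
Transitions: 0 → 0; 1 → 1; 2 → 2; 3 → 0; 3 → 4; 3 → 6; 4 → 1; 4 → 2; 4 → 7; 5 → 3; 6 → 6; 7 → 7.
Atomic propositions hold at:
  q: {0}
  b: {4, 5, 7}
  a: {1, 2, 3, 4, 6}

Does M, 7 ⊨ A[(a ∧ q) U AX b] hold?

Yes

Sat(a ∧ q) = ∅
Sat(AX b) = {s : every successor in {4, 5, 7}} = {7}
A[(a ∧ q) U AX b]: least fixpoint, start Z0 = Sat(AX b) = {7}, add states in Sat(a ∧ q) with every successor in Z. Already a fixed point.
Sat(A[(a ∧ q) U AX b]) = {7}
7 ∈ Sat(A[(a ∧ q) U AX b]) = {7}, so the formula holds at 7.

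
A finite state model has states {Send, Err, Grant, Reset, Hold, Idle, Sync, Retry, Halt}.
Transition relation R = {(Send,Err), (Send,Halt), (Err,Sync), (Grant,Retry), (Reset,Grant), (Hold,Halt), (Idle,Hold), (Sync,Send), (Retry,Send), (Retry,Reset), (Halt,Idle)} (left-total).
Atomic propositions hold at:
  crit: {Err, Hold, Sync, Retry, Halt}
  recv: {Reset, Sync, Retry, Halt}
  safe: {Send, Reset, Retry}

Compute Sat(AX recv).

{Err, Grant, Hold}

Sat(AX recv) = {s : every successor in {Reset, Sync, Retry, Halt}} = {Err, Grant, Hold}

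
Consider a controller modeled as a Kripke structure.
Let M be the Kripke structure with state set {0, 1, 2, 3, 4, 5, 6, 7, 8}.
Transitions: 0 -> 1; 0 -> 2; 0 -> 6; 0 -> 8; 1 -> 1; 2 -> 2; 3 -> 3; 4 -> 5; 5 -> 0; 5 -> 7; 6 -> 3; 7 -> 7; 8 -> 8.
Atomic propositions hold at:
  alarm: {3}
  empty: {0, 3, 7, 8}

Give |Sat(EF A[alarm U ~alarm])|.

Sat(~alarm) = {0, 1, 2, 4, 5, 6, 7, 8}
A[alarm U ~alarm]: least fixpoint, start Z0 = Sat(~alarm) = {0, 1, 2, 4, 5, 6, 7, 8}, add states in Sat(alarm) with every successor in Z. Already a fixed point.
Sat(A[alarm U ~alarm]) = {0, 1, 2, 4, 5, 6, 7, 8}
EF A[alarm U ~alarm]: least fixpoint, start Z0 = {0, 1, 2, 4, 5, 6, 7, 8}, add states with some successor in Z. Already a fixed point.
Sat(EF A[alarm U ~alarm]) = {0, 1, 2, 4, 5, 6, 7, 8}
|Sat(EF A[alarm U ~alarm])| = |{0, 1, 2, 4, 5, 6, 7, 8}| = 8.

8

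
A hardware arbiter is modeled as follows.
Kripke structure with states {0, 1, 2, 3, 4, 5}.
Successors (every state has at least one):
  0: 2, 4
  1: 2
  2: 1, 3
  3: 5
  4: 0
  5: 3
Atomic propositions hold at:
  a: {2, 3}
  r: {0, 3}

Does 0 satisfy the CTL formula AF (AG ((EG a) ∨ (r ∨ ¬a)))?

EG a: greatest fixpoint, start Z0 = {2, 3}, keep only states in Sat with some successor in Z. Z1 = {2}; Z2 = ∅; fixed.
Sat(EG a) = ∅
Sat(¬a) = {0, 1, 4, 5}
Sat(r ∨ ¬a) = {0, 1, 3, 4, 5}
Sat((EG a) ∨ (r ∨ ¬a)) = {0, 1, 3, 4, 5}
AG ((EG a) ∨ (r ∨ ¬a)): greatest fixpoint, start Z0 = {0, 1, 3, 4, 5}, keep only states in Sat with every successor in Z. Z1 = {3, 4, 5}; Z2 = {3, 5}; fixed.
Sat(AG ((EG a) ∨ (r ∨ ¬a))) = {3, 5}
AF (AG ((EG a) ∨ (r ∨ ¬a))): least fixpoint, start Z0 = {3, 5}, add states with every successor in Z. Already a fixed point.
Sat(AF (AG ((EG a) ∨ (r ∨ ¬a)))) = {3, 5}
0 ∉ Sat(AF (AG ((EG a) ∨ (r ∨ ¬a)))) = {3, 5}, so the formula does not hold at 0.

No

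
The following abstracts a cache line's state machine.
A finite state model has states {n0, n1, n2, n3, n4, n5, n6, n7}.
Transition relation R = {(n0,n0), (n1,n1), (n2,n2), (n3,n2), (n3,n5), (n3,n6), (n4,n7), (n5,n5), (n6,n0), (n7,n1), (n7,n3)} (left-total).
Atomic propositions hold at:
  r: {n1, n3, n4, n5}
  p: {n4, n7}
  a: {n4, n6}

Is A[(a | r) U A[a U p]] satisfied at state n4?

Yes

Sat(a | r) = {n1, n3, n4, n5, n6}
A[a U p]: least fixpoint, start Z0 = Sat(p) = {n4, n7}, add states in Sat(a) with every successor in Z. Already a fixed point.
Sat(A[a U p]) = {n4, n7}
A[(a | r) U A[a U p]]: least fixpoint, start Z0 = Sat(A[a U p]) = {n4, n7}, add states in Sat(a | r) with every successor in Z. Already a fixed point.
Sat(A[(a | r) U A[a U p]]) = {n4, n7}
n4 ∈ Sat(A[(a | r) U A[a U p]]) = {n4, n7}, so the formula holds at n4.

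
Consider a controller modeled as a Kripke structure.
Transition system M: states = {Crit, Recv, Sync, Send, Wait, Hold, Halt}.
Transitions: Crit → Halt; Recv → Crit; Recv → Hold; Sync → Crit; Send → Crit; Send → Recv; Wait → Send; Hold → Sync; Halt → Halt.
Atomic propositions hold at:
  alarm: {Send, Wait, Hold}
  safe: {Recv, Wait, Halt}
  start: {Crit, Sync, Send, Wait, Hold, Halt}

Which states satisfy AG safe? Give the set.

AG safe: greatest fixpoint, start Z0 = {Recv, Wait, Halt}, keep only states in Sat with every successor in Z. Z1 = {Halt}; fixed.
Sat(AG safe) = {Halt}

{Halt}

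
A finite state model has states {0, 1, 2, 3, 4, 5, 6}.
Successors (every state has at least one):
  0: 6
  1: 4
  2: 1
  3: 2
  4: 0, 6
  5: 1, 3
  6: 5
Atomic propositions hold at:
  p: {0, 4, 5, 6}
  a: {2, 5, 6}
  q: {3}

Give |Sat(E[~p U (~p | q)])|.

3

Sat(~p) = {1, 2, 3}
Sat(~p | q) = {1, 2, 3}
E[~p U (~p | q)]: least fixpoint, start Z0 = Sat((~p | q)) = {1, 2, 3}, add states in Sat(~p) with some successor in Z. Already a fixed point.
Sat(E[~p U (~p | q)]) = {1, 2, 3}
|Sat(E[~p U (~p | q)])| = |{1, 2, 3}| = 3.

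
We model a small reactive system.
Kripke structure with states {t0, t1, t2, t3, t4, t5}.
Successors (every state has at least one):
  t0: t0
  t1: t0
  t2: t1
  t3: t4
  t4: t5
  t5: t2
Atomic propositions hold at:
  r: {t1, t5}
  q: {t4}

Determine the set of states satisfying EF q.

{t3, t4}

EF q: least fixpoint, start Z0 = {t4}, add states with some successor in Z. Z1 = {t3, t4}; fixed.
Sat(EF q) = {t3, t4}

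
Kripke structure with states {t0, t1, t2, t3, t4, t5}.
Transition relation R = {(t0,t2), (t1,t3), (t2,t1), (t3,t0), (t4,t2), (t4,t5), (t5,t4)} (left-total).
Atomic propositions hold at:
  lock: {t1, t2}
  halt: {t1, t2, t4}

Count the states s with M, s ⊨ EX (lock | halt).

Sat(lock | halt) = {t1, t2, t4}
Sat(EX (lock | halt)) = {s : some successor in {t1, t2, t4}} = {t0, t2, t4, t5}
|Sat(EX (lock | halt))| = |{t0, t2, t4, t5}| = 4.

4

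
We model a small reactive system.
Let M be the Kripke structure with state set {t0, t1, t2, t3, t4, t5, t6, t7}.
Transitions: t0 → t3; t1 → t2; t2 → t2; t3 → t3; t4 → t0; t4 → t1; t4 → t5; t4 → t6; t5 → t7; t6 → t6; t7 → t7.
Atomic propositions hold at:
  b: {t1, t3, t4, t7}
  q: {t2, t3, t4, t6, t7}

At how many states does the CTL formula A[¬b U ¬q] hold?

Sat(¬b) = {t0, t2, t5, t6}
Sat(¬q) = {t0, t1, t5}
A[¬b U ¬q]: least fixpoint, start Z0 = Sat(¬q) = {t0, t1, t5}, add states in Sat(¬b) with every successor in Z. Already a fixed point.
Sat(A[¬b U ¬q]) = {t0, t1, t5}
|Sat(A[¬b U ¬q])| = |{t0, t1, t5}| = 3.

3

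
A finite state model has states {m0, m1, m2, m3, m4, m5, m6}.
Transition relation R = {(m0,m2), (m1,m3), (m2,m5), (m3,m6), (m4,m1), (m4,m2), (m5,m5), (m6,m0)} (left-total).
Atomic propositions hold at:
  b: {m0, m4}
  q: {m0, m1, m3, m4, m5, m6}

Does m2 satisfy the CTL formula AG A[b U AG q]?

AG q: greatest fixpoint, start Z0 = {m0, m1, m3, m4, m5, m6}, keep only states in Sat with every successor in Z. Z1 = {m1, m3, m5, m6}; Z2 = {m1, m3, m5}; Z3 = {m1, m5}; Z4 = {m5}; fixed.
Sat(AG q) = {m5}
A[b U AG q]: least fixpoint, start Z0 = Sat(AG q) = {m5}, add states in Sat(b) with every successor in Z. Already a fixed point.
Sat(A[b U AG q]) = {m5}
AG A[b U AG q]: greatest fixpoint, start Z0 = {m5}, keep only states in Sat with every successor in Z. Already a fixed point.
Sat(AG A[b U AG q]) = {m5}
m2 ∉ Sat(AG A[b U AG q]) = {m5}, so the formula does not hold at m2.

No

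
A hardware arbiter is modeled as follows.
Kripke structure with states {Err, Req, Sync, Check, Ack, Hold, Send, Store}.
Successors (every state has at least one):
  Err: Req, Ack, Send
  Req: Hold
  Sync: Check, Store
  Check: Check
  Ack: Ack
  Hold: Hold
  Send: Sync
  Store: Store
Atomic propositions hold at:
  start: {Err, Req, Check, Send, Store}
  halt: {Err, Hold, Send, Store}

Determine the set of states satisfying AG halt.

{Hold, Store}

AG halt: greatest fixpoint, start Z0 = {Err, Hold, Send, Store}, keep only states in Sat with every successor in Z. Z1 = {Hold, Store}; fixed.
Sat(AG halt) = {Hold, Store}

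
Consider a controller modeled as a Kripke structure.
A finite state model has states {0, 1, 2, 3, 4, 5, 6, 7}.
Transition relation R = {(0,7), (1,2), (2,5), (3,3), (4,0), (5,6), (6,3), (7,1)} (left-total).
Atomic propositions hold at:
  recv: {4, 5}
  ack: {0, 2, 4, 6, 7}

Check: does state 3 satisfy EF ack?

No

EF ack: least fixpoint, start Z0 = {0, 2, 4, 6, 7}, add states with some successor in Z. Z1 = {0, 1, 2, 4, 5, 6, 7}; fixed.
Sat(EF ack) = {0, 1, 2, 4, 5, 6, 7}
3 ∉ Sat(EF ack) = {0, 1, 2, 4, 5, 6, 7}, so the formula does not hold at 3.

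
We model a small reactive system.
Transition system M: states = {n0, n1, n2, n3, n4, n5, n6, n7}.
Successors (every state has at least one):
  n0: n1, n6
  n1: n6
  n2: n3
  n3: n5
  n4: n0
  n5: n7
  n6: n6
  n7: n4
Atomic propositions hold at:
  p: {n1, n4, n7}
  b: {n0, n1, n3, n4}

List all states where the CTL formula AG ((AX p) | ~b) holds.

Sat(AX p) = {s : every successor in {n1, n4, n7}} = {n5, n7}
Sat(~b) = {n2, n5, n6, n7}
Sat((AX p) | ~b) = {n2, n5, n6, n7}
AG ((AX p) | ~b): greatest fixpoint, start Z0 = {n2, n5, n6, n7}, keep only states in Sat with every successor in Z. Z1 = {n5, n6}; Z2 = {n6}; fixed.
Sat(AG ((AX p) | ~b)) = {n6}

{n6}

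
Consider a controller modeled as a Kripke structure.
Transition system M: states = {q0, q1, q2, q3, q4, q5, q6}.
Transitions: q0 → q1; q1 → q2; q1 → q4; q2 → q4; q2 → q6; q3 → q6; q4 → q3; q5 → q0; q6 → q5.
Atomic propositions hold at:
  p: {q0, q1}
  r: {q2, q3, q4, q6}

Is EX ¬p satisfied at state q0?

No

Sat(¬p) = {q2, q3, q4, q5, q6}
Sat(EX ¬p) = {s : some successor in {q2, q3, q4, q5, q6}} = {q1, q2, q3, q4, q6}
q0 ∉ Sat(EX ¬p) = {q1, q2, q3, q4, q6}, so the formula does not hold at q0.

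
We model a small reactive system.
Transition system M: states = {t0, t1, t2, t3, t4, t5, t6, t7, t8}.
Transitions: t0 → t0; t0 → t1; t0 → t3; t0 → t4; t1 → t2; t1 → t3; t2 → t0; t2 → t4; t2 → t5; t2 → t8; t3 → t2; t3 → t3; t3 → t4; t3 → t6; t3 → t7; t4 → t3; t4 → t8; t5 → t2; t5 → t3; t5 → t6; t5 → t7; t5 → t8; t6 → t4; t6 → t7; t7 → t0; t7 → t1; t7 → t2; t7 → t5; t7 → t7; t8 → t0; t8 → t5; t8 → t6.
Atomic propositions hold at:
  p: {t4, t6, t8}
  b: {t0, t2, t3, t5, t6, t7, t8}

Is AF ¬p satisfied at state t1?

Yes

Sat(¬p) = {t0, t1, t2, t3, t5, t7}
AF ¬p: least fixpoint, start Z0 = {t0, t1, t2, t3, t5, t7}, add states with every successor in Z. Already a fixed point.
Sat(AF ¬p) = {t0, t1, t2, t3, t5, t7}
t1 ∈ Sat(AF ¬p) = {t0, t1, t2, t3, t5, t7}, so the formula holds at t1.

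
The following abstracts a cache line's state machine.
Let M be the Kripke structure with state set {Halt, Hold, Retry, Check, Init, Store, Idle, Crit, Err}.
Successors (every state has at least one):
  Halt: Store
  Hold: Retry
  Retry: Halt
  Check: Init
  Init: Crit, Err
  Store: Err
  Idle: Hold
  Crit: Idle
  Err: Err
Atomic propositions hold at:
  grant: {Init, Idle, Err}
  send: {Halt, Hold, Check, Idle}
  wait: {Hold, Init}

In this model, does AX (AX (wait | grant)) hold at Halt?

Yes

Sat(wait | grant) = {Hold, Init, Idle, Err}
Sat(AX (wait | grant)) = {s : every successor in {Hold, Init, Idle, Err}} = {Check, Store, Idle, Crit, Err}
Sat(AX (AX (wait | grant))) = {s : every successor in {Check, Store, Idle, Crit, Err}} = {Halt, Init, Store, Crit, Err}
Halt ∈ Sat(AX (AX (wait | grant))) = {Halt, Init, Store, Crit, Err}, so the formula holds at Halt.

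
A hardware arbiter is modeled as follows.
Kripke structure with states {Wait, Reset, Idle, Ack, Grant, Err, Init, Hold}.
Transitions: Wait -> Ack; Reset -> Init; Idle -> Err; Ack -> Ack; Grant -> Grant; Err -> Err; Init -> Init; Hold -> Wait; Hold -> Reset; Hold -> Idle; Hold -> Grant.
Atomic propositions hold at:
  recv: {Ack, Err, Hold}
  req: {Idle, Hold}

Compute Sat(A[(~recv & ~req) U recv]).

Sat(~recv) = {Wait, Reset, Idle, Grant, Init}
Sat(~req) = {Wait, Reset, Ack, Grant, Err, Init}
Sat(~recv & ~req) = {Wait, Reset, Grant, Init}
A[(~recv & ~req) U recv]: least fixpoint, start Z0 = Sat(recv) = {Ack, Err, Hold}, add states in Sat(~recv & ~req) with every successor in Z. Z1 = {Wait, Ack, Err, Hold}; fixed.
Sat(A[(~recv & ~req) U recv]) = {Wait, Ack, Err, Hold}

{Wait, Ack, Err, Hold}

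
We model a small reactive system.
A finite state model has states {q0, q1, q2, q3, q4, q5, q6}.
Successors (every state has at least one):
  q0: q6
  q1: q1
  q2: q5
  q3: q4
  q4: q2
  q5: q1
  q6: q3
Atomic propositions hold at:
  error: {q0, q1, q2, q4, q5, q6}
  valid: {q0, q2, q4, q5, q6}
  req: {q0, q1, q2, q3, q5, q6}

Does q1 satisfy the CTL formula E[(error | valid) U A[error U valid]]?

Sat(error | valid) = {q0, q1, q2, q4, q5, q6}
A[error U valid]: least fixpoint, start Z0 = Sat(valid) = {q0, q2, q4, q5, q6}, add states in Sat(error) with every successor in Z. Already a fixed point.
Sat(A[error U valid]) = {q0, q2, q4, q5, q6}
E[(error | valid) U A[error U valid]]: least fixpoint, start Z0 = Sat(A[error U valid]) = {q0, q2, q4, q5, q6}, add states in Sat(error | valid) with some successor in Z. Already a fixed point.
Sat(E[(error | valid) U A[error U valid]]) = {q0, q2, q4, q5, q6}
q1 ∉ Sat(E[(error | valid) U A[error U valid]]) = {q0, q2, q4, q5, q6}, so the formula does not hold at q1.

No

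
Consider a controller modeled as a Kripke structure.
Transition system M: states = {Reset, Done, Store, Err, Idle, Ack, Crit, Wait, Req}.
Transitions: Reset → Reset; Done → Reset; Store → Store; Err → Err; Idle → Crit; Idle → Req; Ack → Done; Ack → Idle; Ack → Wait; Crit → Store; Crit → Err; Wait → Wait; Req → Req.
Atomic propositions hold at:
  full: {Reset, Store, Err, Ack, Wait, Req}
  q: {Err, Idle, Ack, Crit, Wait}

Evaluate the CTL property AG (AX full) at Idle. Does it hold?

No

Sat(AX full) = {s : every successor in {Reset, Store, Err, Ack, Wait, Req}} = {Reset, Done, Store, Err, Crit, Wait, Req}
AG (AX full): greatest fixpoint, start Z0 = {Reset, Done, Store, Err, Crit, Wait, Req}, keep only states in Sat with every successor in Z. Already a fixed point.
Sat(AG (AX full)) = {Reset, Done, Store, Err, Crit, Wait, Req}
Idle ∉ Sat(AG (AX full)) = {Reset, Done, Store, Err, Crit, Wait, Req}, so the formula does not hold at Idle.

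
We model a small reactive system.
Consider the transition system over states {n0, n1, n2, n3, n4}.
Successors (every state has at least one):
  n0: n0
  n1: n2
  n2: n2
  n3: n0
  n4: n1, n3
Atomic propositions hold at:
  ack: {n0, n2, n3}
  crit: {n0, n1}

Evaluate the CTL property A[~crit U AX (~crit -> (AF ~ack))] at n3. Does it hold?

Sat(~crit) = {n2, n3, n4}
Sat(~ack) = {n1, n4}
AF ~ack: least fixpoint, start Z0 = {n1, n4}, add states with every successor in Z. Already a fixed point.
Sat(AF ~ack) = {n1, n4}
Sat(~crit -> (AF ~ack)) = {n0, n1, n4}
Sat(AX (~crit -> (AF ~ack))) = {s : every successor in {n0, n1, n4}} = {n0, n3}
A[~crit U AX (~crit -> (AF ~ack))]: least fixpoint, start Z0 = Sat(AX (~crit -> (AF ~ack))) = {n0, n3}, add states in Sat(~crit) with every successor in Z. Already a fixed point.
Sat(A[~crit U AX (~crit -> (AF ~ack))]) = {n0, n3}
n3 ∈ Sat(A[~crit U AX (~crit -> (AF ~ack))]) = {n0, n3}, so the formula holds at n3.

Yes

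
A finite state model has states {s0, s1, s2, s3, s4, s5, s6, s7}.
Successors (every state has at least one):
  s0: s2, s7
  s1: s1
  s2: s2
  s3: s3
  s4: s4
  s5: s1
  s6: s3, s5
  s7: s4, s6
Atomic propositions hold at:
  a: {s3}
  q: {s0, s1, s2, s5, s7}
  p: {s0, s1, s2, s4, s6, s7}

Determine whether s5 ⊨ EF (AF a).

AF a: least fixpoint, start Z0 = {s3}, add states with every successor in Z. Already a fixed point.
Sat(AF a) = {s3}
EF (AF a): least fixpoint, start Z0 = {s3}, add states with some successor in Z. Z1 = {s3, s6}; Z2 = {s3, s6, s7}; Z3 = {s0, s3, s6, s7}; fixed.
Sat(EF (AF a)) = {s0, s3, s6, s7}
s5 ∉ Sat(EF (AF a)) = {s0, s3, s6, s7}, so the formula does not hold at s5.

No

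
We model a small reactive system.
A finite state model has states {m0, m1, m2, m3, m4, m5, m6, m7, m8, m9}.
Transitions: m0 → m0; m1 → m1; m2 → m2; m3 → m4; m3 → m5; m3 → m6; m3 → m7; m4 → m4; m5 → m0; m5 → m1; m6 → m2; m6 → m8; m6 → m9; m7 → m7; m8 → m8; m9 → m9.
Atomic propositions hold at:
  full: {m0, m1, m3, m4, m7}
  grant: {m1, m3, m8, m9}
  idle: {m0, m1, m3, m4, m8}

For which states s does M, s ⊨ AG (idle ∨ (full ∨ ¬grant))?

{m0, m1, m2, m4, m5, m7, m8}

Sat(¬grant) = {m0, m2, m4, m5, m6, m7}
Sat(full ∨ ¬grant) = {m0, m1, m2, m3, m4, m5, m6, m7}
Sat(idle ∨ (full ∨ ¬grant)) = {m0, m1, m2, m3, m4, m5, m6, m7, m8}
AG (idle ∨ (full ∨ ¬grant)): greatest fixpoint, start Z0 = {m0, m1, m2, m3, m4, m5, m6, m7, m8}, keep only states in Sat with every successor in Z. Z1 = {m0, m1, m2, m3, m4, m5, m7, m8}; Z2 = {m0, m1, m2, m4, m5, m7, m8}; fixed.
Sat(AG (idle ∨ (full ∨ ¬grant))) = {m0, m1, m2, m4, m5, m7, m8}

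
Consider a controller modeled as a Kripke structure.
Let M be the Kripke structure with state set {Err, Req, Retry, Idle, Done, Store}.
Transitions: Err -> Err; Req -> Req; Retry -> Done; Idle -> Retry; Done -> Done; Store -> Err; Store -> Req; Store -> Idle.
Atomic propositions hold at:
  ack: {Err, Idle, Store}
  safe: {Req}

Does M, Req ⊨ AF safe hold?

AF safe: least fixpoint, start Z0 = {Req}, add states with every successor in Z. Already a fixed point.
Sat(AF safe) = {Req}
Req ∈ Sat(AF safe) = {Req}, so the formula holds at Req.

Yes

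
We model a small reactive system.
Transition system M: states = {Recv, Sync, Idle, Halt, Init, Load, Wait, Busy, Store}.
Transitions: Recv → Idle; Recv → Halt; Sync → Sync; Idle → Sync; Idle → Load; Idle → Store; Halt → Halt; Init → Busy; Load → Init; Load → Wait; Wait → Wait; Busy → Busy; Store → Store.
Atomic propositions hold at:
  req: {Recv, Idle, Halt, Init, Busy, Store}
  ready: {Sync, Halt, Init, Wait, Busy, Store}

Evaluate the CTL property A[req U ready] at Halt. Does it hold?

A[req U ready]: least fixpoint, start Z0 = Sat(ready) = {Sync, Halt, Init, Wait, Busy, Store}, add states in Sat(req) with every successor in Z. Already a fixed point.
Sat(A[req U ready]) = {Sync, Halt, Init, Wait, Busy, Store}
Halt ∈ Sat(A[req U ready]) = {Sync, Halt, Init, Wait, Busy, Store}, so the formula holds at Halt.

Yes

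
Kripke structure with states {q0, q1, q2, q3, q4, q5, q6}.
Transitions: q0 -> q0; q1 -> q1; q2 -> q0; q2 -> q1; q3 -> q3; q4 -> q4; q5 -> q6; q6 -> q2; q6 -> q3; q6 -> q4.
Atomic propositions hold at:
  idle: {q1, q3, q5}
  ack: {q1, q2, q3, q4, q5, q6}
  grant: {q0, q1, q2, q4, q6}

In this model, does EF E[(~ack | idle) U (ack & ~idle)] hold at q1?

Sat(~ack) = {q0}
Sat(~ack | idle) = {q0, q1, q3, q5}
Sat(~idle) = {q0, q2, q4, q6}
Sat(ack & ~idle) = {q2, q4, q6}
E[(~ack | idle) U (ack & ~idle)]: least fixpoint, start Z0 = Sat((ack & ~idle)) = {q2, q4, q6}, add states in Sat(~ack | idle) with some successor in Z. Z1 = {q2, q4, q5, q6}; fixed.
Sat(E[(~ack | idle) U (ack & ~idle)]) = {q2, q4, q5, q6}
EF E[(~ack | idle) U (ack & ~idle)]: least fixpoint, start Z0 = {q2, q4, q5, q6}, add states with some successor in Z. Already a fixed point.
Sat(EF E[(~ack | idle) U (ack & ~idle)]) = {q2, q4, q5, q6}
q1 ∉ Sat(EF E[(~ack | idle) U (ack & ~idle)]) = {q2, q4, q5, q6}, so the formula does not hold at q1.

No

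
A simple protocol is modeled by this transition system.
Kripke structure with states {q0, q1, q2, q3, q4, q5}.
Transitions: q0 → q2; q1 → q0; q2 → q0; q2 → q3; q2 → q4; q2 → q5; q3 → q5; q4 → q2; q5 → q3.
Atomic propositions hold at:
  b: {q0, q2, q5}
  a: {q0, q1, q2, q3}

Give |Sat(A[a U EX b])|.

5

Sat(EX b) = {s : some successor in {q0, q2, q5}} = {q0, q1, q2, q3, q4}
A[a U EX b]: least fixpoint, start Z0 = Sat(EX b) = {q0, q1, q2, q3, q4}, add states in Sat(a) with every successor in Z. Already a fixed point.
Sat(A[a U EX b]) = {q0, q1, q2, q3, q4}
|Sat(A[a U EX b])| = |{q0, q1, q2, q3, q4}| = 5.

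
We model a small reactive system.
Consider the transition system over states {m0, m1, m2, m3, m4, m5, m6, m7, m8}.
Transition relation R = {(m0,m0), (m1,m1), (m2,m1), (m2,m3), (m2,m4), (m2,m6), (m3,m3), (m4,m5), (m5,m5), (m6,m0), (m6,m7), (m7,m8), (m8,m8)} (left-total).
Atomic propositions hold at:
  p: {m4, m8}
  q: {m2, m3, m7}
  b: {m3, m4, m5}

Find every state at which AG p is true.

{m8}

AG p: greatest fixpoint, start Z0 = {m4, m8}, keep only states in Sat with every successor in Z. Z1 = {m8}; fixed.
Sat(AG p) = {m8}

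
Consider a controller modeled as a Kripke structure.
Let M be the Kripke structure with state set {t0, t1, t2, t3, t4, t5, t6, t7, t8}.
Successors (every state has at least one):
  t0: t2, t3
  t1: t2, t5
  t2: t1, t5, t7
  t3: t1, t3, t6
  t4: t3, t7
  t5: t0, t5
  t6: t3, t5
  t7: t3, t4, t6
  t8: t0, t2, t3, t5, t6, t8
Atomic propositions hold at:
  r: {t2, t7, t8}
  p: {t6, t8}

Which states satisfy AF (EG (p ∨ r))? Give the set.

Sat(p ∨ r) = {t2, t6, t7, t8}
EG (p ∨ r): greatest fixpoint, start Z0 = {t2, t6, t7, t8}, keep only states in Sat with some successor in Z. Z1 = {t2, t7, t8}; Z2 = {t2, t8}; Z3 = {t8}; fixed.
Sat(EG (p ∨ r)) = {t8}
AF (EG (p ∨ r)): least fixpoint, start Z0 = {t8}, add states with every successor in Z. Already a fixed point.
Sat(AF (EG (p ∨ r))) = {t8}

{t8}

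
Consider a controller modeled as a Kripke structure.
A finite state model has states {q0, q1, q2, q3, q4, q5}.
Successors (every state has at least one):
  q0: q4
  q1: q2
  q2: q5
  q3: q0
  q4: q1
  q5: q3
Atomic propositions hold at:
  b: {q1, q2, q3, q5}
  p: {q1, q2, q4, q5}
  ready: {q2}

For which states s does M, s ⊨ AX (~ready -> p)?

Sat(~ready) = {q0, q1, q3, q4, q5}
Sat(~ready -> p) = {q1, q2, q4, q5}
Sat(AX (~ready -> p)) = {s : every successor in {q1, q2, q4, q5}} = {q0, q1, q2, q4}

{q0, q1, q2, q4}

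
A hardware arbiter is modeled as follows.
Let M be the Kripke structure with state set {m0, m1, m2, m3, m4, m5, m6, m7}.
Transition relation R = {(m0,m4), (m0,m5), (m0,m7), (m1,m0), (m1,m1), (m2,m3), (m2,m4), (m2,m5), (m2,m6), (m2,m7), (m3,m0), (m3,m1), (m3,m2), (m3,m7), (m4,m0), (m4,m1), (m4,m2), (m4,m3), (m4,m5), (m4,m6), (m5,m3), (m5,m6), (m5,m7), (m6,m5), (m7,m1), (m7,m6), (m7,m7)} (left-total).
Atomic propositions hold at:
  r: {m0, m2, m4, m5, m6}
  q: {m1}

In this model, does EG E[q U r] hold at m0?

Yes

E[q U r]: least fixpoint, start Z0 = Sat(r) = {m0, m2, m4, m5, m6}, add states in Sat(q) with some successor in Z. Z1 = {m0, m1, m2, m4, m5, m6}; fixed.
Sat(E[q U r]) = {m0, m1, m2, m4, m5, m6}
EG E[q U r]: greatest fixpoint, start Z0 = {m0, m1, m2, m4, m5, m6}, keep only states in Sat with some successor in Z. Already a fixed point.
Sat(EG E[q U r]) = {m0, m1, m2, m4, m5, m6}
m0 ∈ Sat(EG E[q U r]) = {m0, m1, m2, m4, m5, m6}, so the formula holds at m0.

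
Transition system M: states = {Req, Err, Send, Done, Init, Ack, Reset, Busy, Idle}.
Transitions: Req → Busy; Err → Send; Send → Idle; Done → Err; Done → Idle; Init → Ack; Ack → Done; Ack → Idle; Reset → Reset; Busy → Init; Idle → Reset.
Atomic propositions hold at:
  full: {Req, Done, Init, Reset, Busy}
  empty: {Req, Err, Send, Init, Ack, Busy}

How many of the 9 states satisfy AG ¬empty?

Sat(¬empty) = {Done, Reset, Idle}
AG ¬empty: greatest fixpoint, start Z0 = {Done, Reset, Idle}, keep only states in Sat with every successor in Z. Z1 = {Reset, Idle}; fixed.
Sat(AG ¬empty) = {Reset, Idle}
|Sat(AG ¬empty)| = |{Reset, Idle}| = 2.

2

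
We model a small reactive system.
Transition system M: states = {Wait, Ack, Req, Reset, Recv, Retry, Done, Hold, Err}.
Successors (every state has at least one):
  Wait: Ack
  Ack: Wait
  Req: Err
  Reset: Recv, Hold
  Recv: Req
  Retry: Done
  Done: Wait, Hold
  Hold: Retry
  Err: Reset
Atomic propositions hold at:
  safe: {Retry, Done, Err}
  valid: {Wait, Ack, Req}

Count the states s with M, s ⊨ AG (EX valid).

Sat(EX valid) = {s : some successor in {Wait, Ack, Req}} = {Wait, Ack, Recv, Done}
AG (EX valid): greatest fixpoint, start Z0 = {Wait, Ack, Recv, Done}, keep only states in Sat with every successor in Z. Z1 = {Wait, Ack}; fixed.
Sat(AG (EX valid)) = {Wait, Ack}
|Sat(AG (EX valid))| = |{Wait, Ack}| = 2.

2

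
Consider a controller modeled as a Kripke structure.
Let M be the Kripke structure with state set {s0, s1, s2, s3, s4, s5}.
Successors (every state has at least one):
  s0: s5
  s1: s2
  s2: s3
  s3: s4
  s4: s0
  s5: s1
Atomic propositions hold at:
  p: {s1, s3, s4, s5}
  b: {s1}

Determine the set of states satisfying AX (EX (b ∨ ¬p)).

{s0, s3, s5}

Sat(¬p) = {s0, s2}
Sat(b ∨ ¬p) = {s0, s1, s2}
Sat(EX (b ∨ ¬p)) = {s : some successor in {s0, s1, s2}} = {s1, s4, s5}
Sat(AX (EX (b ∨ ¬p))) = {s : every successor in {s1, s4, s5}} = {s0, s3, s5}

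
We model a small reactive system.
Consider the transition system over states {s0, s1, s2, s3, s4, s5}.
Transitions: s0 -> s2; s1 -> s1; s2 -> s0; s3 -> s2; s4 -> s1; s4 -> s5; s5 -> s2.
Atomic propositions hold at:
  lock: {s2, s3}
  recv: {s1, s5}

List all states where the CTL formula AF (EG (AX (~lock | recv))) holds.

Sat(~lock) = {s0, s1, s4, s5}
Sat(~lock | recv) = {s0, s1, s4, s5}
Sat(AX (~lock | recv)) = {s : every successor in {s0, s1, s4, s5}} = {s1, s2, s4}
EG (AX (~lock | recv)): greatest fixpoint, start Z0 = {s1, s2, s4}, keep only states in Sat with some successor in Z. Z1 = {s1, s4}; fixed.
Sat(EG (AX (~lock | recv))) = {s1, s4}
AF (EG (AX (~lock | recv))): least fixpoint, start Z0 = {s1, s4}, add states with every successor in Z. Already a fixed point.
Sat(AF (EG (AX (~lock | recv)))) = {s1, s4}

{s1, s4}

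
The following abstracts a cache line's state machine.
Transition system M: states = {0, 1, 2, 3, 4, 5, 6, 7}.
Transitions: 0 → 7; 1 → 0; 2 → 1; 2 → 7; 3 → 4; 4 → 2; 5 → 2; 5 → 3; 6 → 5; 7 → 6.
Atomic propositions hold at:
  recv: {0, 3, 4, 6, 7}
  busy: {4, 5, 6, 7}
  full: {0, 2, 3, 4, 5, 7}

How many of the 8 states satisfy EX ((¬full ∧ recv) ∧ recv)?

1

Sat(¬full) = {1, 6}
Sat(¬full ∧ recv) = {6}
Sat((¬full ∧ recv) ∧ recv) = {6}
Sat(EX ((¬full ∧ recv) ∧ recv)) = {s : some successor in {6}} = {7}
|Sat(EX ((¬full ∧ recv) ∧ recv))| = |{7}| = 1.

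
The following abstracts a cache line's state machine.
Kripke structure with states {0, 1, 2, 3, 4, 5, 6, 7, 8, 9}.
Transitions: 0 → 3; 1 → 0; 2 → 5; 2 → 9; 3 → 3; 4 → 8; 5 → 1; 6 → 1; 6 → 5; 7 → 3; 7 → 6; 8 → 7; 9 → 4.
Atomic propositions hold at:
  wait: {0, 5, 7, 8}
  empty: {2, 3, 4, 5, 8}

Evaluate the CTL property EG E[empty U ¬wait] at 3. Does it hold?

Sat(¬wait) = {1, 2, 3, 4, 6, 9}
E[empty U ¬wait]: least fixpoint, start Z0 = Sat(¬wait) = {1, 2, 3, 4, 6, 9}, add states in Sat(empty) with some successor in Z. Z1 = {1, 2, 3, 4, 5, 6, 9}; fixed.
Sat(E[empty U ¬wait]) = {1, 2, 3, 4, 5, 6, 9}
EG E[empty U ¬wait]: greatest fixpoint, start Z0 = {1, 2, 3, 4, 5, 6, 9}, keep only states in Sat with some successor in Z. Z1 = {2, 3, 5, 6, 9}; Z2 = {2, 3, 6}; Z3 = {3}; fixed.
Sat(EG E[empty U ¬wait]) = {3}
3 ∈ Sat(EG E[empty U ¬wait]) = {3}, so the formula holds at 3.

Yes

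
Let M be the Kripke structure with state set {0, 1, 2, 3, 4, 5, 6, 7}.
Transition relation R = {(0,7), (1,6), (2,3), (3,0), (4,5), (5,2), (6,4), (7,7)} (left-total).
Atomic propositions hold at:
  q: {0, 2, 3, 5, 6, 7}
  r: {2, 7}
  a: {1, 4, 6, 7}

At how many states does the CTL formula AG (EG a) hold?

EG a: greatest fixpoint, start Z0 = {1, 4, 6, 7}, keep only states in Sat with some successor in Z. Z1 = {1, 6, 7}; Z2 = {1, 7}; Z3 = {7}; fixed.
Sat(EG a) = {7}
AG (EG a): greatest fixpoint, start Z0 = {7}, keep only states in Sat with every successor in Z. Already a fixed point.
Sat(AG (EG a)) = {7}
|Sat(AG (EG a))| = |{7}| = 1.

1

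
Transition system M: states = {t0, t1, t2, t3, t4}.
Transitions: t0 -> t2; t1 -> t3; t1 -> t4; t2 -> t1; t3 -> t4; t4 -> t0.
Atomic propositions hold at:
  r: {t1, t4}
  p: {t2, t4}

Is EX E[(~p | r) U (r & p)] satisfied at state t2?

Sat(~p) = {t0, t1, t3}
Sat(~p | r) = {t0, t1, t3, t4}
Sat(r & p) = {t4}
E[(~p | r) U (r & p)]: least fixpoint, start Z0 = Sat((r & p)) = {t4}, add states in Sat(~p | r) with some successor in Z. Z1 = {t1, t3, t4}; fixed.
Sat(E[(~p | r) U (r & p)]) = {t1, t3, t4}
Sat(EX E[(~p | r) U (r & p)]) = {s : some successor in {t1, t3, t4}} = {t1, t2, t3}
t2 ∈ Sat(EX E[(~p | r) U (r & p)]) = {t1, t2, t3}, so the formula holds at t2.

Yes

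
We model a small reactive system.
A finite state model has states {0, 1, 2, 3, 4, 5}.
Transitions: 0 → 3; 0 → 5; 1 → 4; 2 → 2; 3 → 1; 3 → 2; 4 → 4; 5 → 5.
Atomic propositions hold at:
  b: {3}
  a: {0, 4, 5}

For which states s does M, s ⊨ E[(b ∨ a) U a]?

Sat(b ∨ a) = {0, 3, 4, 5}
E[(b ∨ a) U a]: least fixpoint, start Z0 = Sat(a) = {0, 4, 5}, add states in Sat(b ∨ a) with some successor in Z. Already a fixed point.
Sat(E[(b ∨ a) U a]) = {0, 4, 5}

{0, 4, 5}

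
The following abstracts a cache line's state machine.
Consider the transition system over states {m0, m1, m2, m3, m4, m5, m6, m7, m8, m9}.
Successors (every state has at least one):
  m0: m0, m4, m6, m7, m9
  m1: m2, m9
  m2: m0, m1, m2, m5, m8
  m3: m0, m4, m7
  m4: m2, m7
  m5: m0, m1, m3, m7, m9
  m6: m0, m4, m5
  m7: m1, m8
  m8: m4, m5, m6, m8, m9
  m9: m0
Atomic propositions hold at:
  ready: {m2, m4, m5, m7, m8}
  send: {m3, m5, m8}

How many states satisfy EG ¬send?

Sat(¬send) = {m0, m1, m2, m4, m6, m7, m9}
EG ¬send: greatest fixpoint, start Z0 = {m0, m1, m2, m4, m6, m7, m9}, keep only states in Sat with some successor in Z. Already a fixed point.
Sat(EG ¬send) = {m0, m1, m2, m4, m6, m7, m9}
|Sat(EG ¬send)| = |{m0, m1, m2, m4, m6, m7, m9}| = 7.

7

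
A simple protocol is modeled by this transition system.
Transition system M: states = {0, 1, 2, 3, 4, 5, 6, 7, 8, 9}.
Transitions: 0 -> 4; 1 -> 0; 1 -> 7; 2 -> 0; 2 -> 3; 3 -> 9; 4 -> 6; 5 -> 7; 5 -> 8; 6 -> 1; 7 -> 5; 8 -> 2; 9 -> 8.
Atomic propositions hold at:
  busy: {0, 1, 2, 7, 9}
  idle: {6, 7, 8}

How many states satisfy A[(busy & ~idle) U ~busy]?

8

Sat(~idle) = {0, 1, 2, 3, 4, 5, 9}
Sat(busy & ~idle) = {0, 1, 2, 9}
Sat(~busy) = {3, 4, 5, 6, 8}
A[(busy & ~idle) U ~busy]: least fixpoint, start Z0 = Sat(~busy) = {3, 4, 5, 6, 8}, add states in Sat(busy & ~idle) with every successor in Z. Z1 = {0, 3, 4, 5, 6, 8, 9}; Z2 = {0, 2, 3, 4, 5, 6, 8, 9}; fixed.
Sat(A[(busy & ~idle) U ~busy]) = {0, 2, 3, 4, 5, 6, 8, 9}
|Sat(A[(busy & ~idle) U ~busy])| = |{0, 2, 3, 4, 5, 6, 8, 9}| = 8.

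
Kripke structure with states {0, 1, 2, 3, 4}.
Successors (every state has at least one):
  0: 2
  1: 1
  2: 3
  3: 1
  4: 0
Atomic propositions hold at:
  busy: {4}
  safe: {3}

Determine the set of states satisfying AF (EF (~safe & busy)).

Sat(~safe) = {0, 1, 2, 4}
Sat(~safe & busy) = {4}
EF (~safe & busy): least fixpoint, start Z0 = {4}, add states with some successor in Z. Already a fixed point.
Sat(EF (~safe & busy)) = {4}
AF (EF (~safe & busy)): least fixpoint, start Z0 = {4}, add states with every successor in Z. Already a fixed point.
Sat(AF (EF (~safe & busy))) = {4}

{4}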